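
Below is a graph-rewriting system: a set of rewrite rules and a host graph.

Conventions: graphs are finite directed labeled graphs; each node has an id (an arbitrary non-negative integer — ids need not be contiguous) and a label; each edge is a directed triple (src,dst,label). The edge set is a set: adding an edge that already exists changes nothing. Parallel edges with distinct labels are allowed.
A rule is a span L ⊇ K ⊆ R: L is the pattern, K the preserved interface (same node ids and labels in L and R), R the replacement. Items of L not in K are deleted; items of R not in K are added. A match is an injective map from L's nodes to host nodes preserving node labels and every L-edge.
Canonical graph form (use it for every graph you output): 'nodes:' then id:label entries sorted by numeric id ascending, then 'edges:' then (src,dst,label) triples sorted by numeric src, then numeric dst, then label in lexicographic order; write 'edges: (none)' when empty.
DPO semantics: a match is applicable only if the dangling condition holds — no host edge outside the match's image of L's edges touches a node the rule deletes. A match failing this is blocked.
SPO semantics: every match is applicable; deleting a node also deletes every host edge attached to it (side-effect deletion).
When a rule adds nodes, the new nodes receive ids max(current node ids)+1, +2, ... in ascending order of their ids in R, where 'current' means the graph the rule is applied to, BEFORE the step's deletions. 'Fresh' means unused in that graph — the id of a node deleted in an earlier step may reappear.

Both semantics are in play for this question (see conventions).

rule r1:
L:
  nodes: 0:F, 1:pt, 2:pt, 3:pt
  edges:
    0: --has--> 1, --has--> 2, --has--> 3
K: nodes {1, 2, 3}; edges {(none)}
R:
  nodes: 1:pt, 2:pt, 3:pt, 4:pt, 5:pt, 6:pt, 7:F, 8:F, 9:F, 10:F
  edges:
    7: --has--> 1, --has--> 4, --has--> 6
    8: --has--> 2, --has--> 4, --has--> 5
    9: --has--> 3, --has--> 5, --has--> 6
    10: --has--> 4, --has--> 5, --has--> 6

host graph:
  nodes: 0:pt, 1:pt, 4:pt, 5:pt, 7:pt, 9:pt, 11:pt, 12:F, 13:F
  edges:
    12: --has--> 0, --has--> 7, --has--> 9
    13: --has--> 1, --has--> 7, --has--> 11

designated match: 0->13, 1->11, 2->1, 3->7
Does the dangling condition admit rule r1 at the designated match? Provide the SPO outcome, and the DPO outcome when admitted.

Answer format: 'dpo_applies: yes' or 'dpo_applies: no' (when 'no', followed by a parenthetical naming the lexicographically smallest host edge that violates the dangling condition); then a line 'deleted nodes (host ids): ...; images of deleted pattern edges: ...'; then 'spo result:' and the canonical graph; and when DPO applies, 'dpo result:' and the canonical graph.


dpo_applies: yes
deleted nodes (host ids): 13; images of deleted pattern edges: (13,1,has); (13,7,has); (13,11,has)
spo result:
nodes: 0:pt, 1:pt, 4:pt, 5:pt, 7:pt, 9:pt, 11:pt, 12:F, 14:pt, 15:pt, 16:pt, 17:F, 18:F, 19:F, 20:F
edges: (12,0,has); (12,7,has); (12,9,has); (17,11,has); (17,14,has); (17,16,has); (18,1,has); (18,14,has); (18,15,has); (19,7,has); (19,15,has); (19,16,has); (20,14,has); (20,15,has); (20,16,has)
dpo result:
nodes: 0:pt, 1:pt, 4:pt, 5:pt, 7:pt, 9:pt, 11:pt, 12:F, 14:pt, 15:pt, 16:pt, 17:F, 18:F, 19:F, 20:F
edges: (12,0,has); (12,7,has); (12,9,has); (17,11,has); (17,14,has); (17,16,has); (18,1,has); (18,14,has); (18,15,has); (19,7,has); (19,15,has); (19,16,has); (20,14,has); (20,15,has); (20,16,has)


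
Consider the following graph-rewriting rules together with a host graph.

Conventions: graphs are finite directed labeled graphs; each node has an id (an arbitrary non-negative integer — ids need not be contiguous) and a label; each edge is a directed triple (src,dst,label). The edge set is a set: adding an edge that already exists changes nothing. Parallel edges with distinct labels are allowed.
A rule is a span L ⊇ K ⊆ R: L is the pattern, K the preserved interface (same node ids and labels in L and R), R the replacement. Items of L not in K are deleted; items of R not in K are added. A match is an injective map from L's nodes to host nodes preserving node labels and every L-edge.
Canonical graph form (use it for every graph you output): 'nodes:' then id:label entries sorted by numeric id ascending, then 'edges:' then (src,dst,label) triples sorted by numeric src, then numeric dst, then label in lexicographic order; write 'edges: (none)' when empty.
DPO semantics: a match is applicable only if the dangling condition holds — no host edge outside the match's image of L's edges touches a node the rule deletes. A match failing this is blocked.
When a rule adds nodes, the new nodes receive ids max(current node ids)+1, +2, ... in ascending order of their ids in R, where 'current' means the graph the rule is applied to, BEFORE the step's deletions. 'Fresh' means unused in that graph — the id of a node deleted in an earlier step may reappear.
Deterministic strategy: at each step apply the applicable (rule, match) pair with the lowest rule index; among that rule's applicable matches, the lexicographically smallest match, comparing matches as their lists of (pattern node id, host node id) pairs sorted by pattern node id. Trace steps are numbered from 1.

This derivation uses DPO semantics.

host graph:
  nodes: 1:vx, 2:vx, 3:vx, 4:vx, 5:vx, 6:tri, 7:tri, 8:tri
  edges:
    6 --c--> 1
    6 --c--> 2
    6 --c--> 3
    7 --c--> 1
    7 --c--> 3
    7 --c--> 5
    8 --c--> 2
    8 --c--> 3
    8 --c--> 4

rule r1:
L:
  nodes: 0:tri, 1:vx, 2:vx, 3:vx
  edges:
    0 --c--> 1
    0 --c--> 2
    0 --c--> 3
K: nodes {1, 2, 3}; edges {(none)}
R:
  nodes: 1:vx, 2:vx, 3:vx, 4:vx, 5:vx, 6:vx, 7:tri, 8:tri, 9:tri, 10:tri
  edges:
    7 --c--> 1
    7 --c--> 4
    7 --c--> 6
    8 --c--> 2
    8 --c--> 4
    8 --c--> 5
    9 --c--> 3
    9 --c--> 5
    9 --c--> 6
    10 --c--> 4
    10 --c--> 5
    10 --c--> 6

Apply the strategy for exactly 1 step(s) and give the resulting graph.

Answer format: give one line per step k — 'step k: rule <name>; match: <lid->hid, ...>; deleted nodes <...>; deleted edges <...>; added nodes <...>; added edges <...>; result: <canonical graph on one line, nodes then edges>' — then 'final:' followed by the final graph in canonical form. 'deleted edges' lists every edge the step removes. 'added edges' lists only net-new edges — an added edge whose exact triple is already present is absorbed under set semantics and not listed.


step 1: rule r1; match: 0->6, 1->1, 2->2, 3->3; deleted nodes 6; deleted edges (6,1,c); (6,2,c); (6,3,c); added nodes 9, 10, 11, 12, 13, 14, 15; added edges (12,1,c); (12,9,c); (12,11,c); (13,2,c); (13,9,c); (13,10,c); (14,3,c); (14,10,c); (14,11,c); (15,9,c); (15,10,c); (15,11,c); result: nodes: 1:vx, 2:vx, 3:vx, 4:vx, 5:vx, 7:tri, 8:tri, 9:vx, 10:vx, 11:vx, 12:tri, 13:tri, 14:tri, 15:tri edges: (7,1,c); (7,3,c); (7,5,c); (8,2,c); (8,3,c); (8,4,c); (12,1,c); (12,9,c); (12,11,c); (13,2,c); (13,9,c); (13,10,c); (14,3,c); (14,10,c); (14,11,c); (15,9,c); (15,10,c); (15,11,c)
final:
nodes: 1:vx, 2:vx, 3:vx, 4:vx, 5:vx, 7:tri, 8:tri, 9:vx, 10:vx, 11:vx, 12:tri, 13:tri, 14:tri, 15:tri
edges: (7,1,c); (7,3,c); (7,5,c); (8,2,c); (8,3,c); (8,4,c); (12,1,c); (12,9,c); (12,11,c); (13,2,c); (13,9,c); (13,10,c); (14,3,c); (14,10,c); (14,11,c); (15,9,c); (15,10,c); (15,11,c)


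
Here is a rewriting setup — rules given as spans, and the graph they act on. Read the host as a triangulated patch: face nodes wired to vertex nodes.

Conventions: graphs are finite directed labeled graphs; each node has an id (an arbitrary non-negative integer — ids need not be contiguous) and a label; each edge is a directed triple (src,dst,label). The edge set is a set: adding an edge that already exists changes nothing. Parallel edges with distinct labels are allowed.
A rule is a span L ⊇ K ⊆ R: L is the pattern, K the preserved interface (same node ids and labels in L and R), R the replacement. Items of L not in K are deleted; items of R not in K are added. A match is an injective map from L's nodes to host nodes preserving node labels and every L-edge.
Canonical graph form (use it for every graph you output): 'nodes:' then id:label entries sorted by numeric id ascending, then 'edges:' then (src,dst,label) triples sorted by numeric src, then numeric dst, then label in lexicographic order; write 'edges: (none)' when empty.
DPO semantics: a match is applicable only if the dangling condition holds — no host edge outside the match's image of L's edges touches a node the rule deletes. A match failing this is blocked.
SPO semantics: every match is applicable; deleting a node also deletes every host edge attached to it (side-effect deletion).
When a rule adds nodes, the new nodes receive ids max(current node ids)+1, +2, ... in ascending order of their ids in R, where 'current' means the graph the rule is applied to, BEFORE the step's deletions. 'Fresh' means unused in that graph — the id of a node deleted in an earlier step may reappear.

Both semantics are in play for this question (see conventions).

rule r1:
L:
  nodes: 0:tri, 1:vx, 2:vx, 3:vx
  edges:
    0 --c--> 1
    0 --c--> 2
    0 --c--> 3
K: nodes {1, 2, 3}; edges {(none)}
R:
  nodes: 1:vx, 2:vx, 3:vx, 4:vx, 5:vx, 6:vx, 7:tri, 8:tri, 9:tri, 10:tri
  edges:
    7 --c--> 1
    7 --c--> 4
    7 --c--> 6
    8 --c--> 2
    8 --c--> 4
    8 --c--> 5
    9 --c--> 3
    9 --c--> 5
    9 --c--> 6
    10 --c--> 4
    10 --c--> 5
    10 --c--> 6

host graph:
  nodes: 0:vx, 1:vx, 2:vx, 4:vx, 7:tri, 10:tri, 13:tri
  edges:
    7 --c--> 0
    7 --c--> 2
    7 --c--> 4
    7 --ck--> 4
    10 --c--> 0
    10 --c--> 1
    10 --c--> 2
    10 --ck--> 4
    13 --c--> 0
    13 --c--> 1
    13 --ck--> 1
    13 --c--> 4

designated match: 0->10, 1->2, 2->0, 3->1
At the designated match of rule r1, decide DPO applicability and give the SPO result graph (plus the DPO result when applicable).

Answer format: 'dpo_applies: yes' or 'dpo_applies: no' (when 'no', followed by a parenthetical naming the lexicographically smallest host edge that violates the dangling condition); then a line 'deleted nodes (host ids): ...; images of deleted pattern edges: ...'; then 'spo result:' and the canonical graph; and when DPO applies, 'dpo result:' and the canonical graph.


dpo_applies: no
(the rule deletes node 10, which keeps host edge (10,4,ck) outside the match image — the dangling condition fails, DPO blocks; SPO proceeds and side-deletes such edges)
deleted nodes (host ids): 10; images of deleted pattern edges: (10,0,c); (10,1,c); (10,2,c)
spo result:
nodes: 0:vx, 1:vx, 2:vx, 4:vx, 7:tri, 13:tri, 14:vx, 15:vx, 16:vx, 17:tri, 18:tri, 19:tri, 20:tri
edges: (7,0,c); (7,2,c); (7,4,c); (7,4,ck); (13,0,c); (13,1,c); (13,1,ck); (13,4,c); (17,2,c); (17,14,c); (17,16,c); (18,0,c); (18,14,c); (18,15,c); (19,1,c); (19,15,c); (19,16,c); (20,14,c); (20,15,c); (20,16,c)


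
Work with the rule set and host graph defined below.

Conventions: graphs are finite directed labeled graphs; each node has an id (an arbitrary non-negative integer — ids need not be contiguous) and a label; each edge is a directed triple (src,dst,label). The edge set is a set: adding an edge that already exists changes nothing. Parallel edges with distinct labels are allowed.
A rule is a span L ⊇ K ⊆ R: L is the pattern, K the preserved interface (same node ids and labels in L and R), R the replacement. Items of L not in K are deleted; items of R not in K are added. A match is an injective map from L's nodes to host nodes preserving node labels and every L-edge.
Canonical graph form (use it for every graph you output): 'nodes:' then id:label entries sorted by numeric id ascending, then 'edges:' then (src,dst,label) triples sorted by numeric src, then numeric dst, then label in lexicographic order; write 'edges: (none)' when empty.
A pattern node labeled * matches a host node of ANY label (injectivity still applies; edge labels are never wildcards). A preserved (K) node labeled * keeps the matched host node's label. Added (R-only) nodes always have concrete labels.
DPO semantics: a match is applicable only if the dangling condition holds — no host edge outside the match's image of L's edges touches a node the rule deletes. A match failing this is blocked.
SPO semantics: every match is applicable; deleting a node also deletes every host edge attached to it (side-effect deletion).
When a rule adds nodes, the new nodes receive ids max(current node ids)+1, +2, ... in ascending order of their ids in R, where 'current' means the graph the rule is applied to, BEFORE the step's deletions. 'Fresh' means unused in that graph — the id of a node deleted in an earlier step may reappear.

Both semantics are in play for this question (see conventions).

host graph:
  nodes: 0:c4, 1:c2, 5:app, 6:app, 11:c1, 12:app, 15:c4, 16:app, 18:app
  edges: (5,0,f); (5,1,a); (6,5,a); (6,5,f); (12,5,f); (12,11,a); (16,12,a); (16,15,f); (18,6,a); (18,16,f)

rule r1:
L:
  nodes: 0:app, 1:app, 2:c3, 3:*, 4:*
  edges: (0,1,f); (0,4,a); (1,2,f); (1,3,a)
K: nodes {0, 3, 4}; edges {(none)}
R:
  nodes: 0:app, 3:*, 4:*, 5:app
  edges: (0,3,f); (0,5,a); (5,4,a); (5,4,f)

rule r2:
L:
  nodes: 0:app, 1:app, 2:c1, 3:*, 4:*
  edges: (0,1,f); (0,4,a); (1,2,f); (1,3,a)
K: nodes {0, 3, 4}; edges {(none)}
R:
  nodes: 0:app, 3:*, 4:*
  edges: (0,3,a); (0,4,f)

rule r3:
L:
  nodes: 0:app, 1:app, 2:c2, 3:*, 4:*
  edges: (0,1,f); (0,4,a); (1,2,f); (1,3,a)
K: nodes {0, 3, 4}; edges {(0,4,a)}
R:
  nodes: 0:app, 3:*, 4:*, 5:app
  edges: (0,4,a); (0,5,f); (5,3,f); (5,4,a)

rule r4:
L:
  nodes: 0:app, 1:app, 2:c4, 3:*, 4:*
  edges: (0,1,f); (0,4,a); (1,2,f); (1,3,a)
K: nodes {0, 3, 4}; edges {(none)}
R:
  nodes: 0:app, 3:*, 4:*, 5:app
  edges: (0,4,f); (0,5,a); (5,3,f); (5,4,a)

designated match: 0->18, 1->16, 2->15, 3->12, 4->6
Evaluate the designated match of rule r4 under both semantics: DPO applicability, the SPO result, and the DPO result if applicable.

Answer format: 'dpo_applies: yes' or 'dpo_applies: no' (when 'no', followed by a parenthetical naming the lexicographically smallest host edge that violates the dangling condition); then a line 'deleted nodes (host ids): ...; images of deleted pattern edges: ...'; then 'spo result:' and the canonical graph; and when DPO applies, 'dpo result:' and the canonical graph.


dpo_applies: yes
deleted nodes (host ids): 15, 16; images of deleted pattern edges: (16,12,a); (16,15,f); (18,6,a); (18,16,f)
spo result:
nodes: 0:c4, 1:c2, 5:app, 6:app, 11:c1, 12:app, 18:app, 19:app
edges: (5,0,f); (5,1,a); (6,5,a); (6,5,f); (12,5,f); (12,11,a); (18,6,f); (18,19,a); (19,6,a); (19,12,f)
dpo result:
nodes: 0:c4, 1:c2, 5:app, 6:app, 11:c1, 12:app, 18:app, 19:app
edges: (5,0,f); (5,1,a); (6,5,a); (6,5,f); (12,5,f); (12,11,a); (18,6,f); (18,19,a); (19,6,a); (19,12,f)


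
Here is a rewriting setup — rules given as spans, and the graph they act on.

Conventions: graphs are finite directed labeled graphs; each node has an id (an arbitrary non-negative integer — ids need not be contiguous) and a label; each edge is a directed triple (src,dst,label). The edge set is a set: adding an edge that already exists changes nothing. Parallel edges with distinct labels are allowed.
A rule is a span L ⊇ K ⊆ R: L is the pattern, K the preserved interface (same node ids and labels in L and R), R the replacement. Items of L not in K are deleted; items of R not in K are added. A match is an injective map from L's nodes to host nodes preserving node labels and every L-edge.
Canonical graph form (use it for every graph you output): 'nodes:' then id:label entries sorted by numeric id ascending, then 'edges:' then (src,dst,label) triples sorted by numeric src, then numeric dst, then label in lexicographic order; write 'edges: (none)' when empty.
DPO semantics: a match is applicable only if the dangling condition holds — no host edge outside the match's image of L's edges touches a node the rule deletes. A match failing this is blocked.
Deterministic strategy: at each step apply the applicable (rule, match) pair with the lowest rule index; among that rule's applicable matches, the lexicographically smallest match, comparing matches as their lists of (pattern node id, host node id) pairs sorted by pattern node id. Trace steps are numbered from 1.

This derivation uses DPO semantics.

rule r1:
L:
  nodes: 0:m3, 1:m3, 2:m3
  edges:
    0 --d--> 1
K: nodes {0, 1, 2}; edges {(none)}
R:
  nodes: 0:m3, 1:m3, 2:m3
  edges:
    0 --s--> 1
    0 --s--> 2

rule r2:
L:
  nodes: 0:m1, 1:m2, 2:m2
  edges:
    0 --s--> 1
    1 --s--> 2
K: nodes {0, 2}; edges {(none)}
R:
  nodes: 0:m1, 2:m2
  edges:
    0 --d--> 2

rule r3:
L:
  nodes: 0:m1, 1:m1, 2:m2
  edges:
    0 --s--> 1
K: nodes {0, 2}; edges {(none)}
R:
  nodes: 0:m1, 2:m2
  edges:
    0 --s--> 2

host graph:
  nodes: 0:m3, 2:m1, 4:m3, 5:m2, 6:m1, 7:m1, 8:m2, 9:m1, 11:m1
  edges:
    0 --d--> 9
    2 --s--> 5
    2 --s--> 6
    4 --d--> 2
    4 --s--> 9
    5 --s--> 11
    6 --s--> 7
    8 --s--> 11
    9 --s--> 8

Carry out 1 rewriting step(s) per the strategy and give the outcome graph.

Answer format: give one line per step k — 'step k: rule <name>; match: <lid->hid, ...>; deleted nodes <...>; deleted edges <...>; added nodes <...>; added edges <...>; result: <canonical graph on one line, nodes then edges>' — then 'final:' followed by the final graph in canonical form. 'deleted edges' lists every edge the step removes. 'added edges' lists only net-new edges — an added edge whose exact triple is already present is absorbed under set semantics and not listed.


step 1: rule r3; match: 0->6, 1->7, 2->5; deleted nodes 7; deleted edges (6,7,s); added nodes (none); added edges (6,5,s); result: nodes: 0:m3, 2:m1, 4:m3, 5:m2, 6:m1, 8:m2, 9:m1, 11:m1 edges: (0,9,d); (2,5,s); (2,6,s); (4,2,d); (4,9,s); (5,11,s); (6,5,s); (8,11,s); (9,8,s)
final:
nodes: 0:m3, 2:m1, 4:m3, 5:m2, 6:m1, 8:m2, 9:m1, 11:m1
edges: (0,9,d); (2,5,s); (2,6,s); (4,2,d); (4,9,s); (5,11,s); (6,5,s); (8,11,s); (9,8,s)


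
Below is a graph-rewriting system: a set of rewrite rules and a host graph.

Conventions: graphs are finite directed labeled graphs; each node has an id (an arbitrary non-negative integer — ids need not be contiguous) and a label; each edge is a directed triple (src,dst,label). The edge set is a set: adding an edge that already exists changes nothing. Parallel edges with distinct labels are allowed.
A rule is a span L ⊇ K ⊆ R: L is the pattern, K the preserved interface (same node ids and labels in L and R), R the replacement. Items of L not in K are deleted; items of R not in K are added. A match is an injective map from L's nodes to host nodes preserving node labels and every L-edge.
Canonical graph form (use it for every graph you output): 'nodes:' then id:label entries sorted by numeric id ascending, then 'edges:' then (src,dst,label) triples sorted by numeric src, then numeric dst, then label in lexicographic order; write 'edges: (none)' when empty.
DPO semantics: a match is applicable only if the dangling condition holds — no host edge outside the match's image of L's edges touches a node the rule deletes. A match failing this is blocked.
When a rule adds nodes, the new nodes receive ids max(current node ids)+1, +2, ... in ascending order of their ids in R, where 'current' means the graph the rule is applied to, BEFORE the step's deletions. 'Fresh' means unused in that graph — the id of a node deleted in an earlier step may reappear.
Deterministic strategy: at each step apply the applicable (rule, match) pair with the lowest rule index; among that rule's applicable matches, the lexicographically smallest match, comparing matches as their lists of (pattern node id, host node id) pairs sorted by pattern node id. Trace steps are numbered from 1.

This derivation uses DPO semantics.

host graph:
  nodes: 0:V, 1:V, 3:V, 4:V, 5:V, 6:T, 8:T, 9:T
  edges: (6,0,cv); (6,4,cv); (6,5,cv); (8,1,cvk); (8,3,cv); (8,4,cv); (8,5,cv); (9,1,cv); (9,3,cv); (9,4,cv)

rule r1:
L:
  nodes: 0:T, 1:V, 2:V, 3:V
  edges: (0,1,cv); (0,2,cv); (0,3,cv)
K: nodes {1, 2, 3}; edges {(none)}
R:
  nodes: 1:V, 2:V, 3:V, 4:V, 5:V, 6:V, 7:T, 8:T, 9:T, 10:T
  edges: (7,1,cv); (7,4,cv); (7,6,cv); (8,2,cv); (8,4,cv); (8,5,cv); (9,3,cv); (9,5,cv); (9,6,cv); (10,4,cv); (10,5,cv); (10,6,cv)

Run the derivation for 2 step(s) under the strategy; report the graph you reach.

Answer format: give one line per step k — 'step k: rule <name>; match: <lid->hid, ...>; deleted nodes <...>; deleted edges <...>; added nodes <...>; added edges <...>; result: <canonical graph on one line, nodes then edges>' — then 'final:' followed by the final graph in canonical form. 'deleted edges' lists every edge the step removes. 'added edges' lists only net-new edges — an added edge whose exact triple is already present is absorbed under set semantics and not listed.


step 1: rule r1; match: 0->6, 1->0, 2->4, 3->5; deleted nodes 6; deleted edges (6,0,cv); (6,4,cv); (6,5,cv); added nodes 10, 11, 12, 13, 14, 15, 16; added edges (13,0,cv); (13,10,cv); (13,12,cv); (14,4,cv); (14,10,cv); (14,11,cv); (15,5,cv); (15,11,cv); (15,12,cv); (16,10,cv); (16,11,cv); (16,12,cv); result: nodes: 0:V, 1:V, 3:V, 4:V, 5:V, 8:T, 9:T, 10:V, 11:V, 12:V, 13:T, 14:T, 15:T, 16:T edges: (8,1,cvk); (8,3,cv); (8,4,cv); (8,5,cv); (9,1,cv); (9,3,cv); (9,4,cv); (13,0,cv); (13,10,cv); (13,12,cv); (14,4,cv); (14,10,cv); (14,11,cv); (15,5,cv); (15,11,cv); (15,12,cv); (16,10,cv); (16,11,cv); (16,12,cv)
step 2: rule r1; match: 0->9, 1->1, 2->3, 3->4; deleted nodes 9; deleted edges (9,1,cv); (9,3,cv); (9,4,cv); added nodes 17, 18, 19, 20, 21, 22, 23; added edges (20,1,cv); (20,17,cv); (20,19,cv); (21,3,cv); (21,17,cv); (21,18,cv); (22,4,cv); (22,18,cv); (22,19,cv); (23,17,cv); (23,18,cv); (23,19,cv); result: nodes: 0:V, 1:V, 3:V, 4:V, 5:V, 8:T, 10:V, 11:V, 12:V, 13:T, 14:T, 15:T, 16:T, 17:V, 18:V, 19:V, 20:T, 21:T, 22:T, 23:T edges: (8,1,cvk); (8,3,cv); (8,4,cv); (8,5,cv); (13,0,cv); (13,10,cv); (13,12,cv); (14,4,cv); (14,10,cv); (14,11,cv); (15,5,cv); (15,11,cv); (15,12,cv); (16,10,cv); (16,11,cv); (16,12,cv); (20,1,cv); (20,17,cv); (20,19,cv); (21,3,cv); (21,17,cv); (21,18,cv); (22,4,cv); (22,18,cv); (22,19,cv); (23,17,cv); (23,18,cv); (23,19,cv)
final:
nodes: 0:V, 1:V, 3:V, 4:V, 5:V, 8:T, 10:V, 11:V, 12:V, 13:T, 14:T, 15:T, 16:T, 17:V, 18:V, 19:V, 20:T, 21:T, 22:T, 23:T
edges: (8,1,cvk); (8,3,cv); (8,4,cv); (8,5,cv); (13,0,cv); (13,10,cv); (13,12,cv); (14,4,cv); (14,10,cv); (14,11,cv); (15,5,cv); (15,11,cv); (15,12,cv); (16,10,cv); (16,11,cv); (16,12,cv); (20,1,cv); (20,17,cv); (20,19,cv); (21,3,cv); (21,17,cv); (21,18,cv); (22,4,cv); (22,18,cv); (22,19,cv); (23,17,cv); (23,18,cv); (23,19,cv)


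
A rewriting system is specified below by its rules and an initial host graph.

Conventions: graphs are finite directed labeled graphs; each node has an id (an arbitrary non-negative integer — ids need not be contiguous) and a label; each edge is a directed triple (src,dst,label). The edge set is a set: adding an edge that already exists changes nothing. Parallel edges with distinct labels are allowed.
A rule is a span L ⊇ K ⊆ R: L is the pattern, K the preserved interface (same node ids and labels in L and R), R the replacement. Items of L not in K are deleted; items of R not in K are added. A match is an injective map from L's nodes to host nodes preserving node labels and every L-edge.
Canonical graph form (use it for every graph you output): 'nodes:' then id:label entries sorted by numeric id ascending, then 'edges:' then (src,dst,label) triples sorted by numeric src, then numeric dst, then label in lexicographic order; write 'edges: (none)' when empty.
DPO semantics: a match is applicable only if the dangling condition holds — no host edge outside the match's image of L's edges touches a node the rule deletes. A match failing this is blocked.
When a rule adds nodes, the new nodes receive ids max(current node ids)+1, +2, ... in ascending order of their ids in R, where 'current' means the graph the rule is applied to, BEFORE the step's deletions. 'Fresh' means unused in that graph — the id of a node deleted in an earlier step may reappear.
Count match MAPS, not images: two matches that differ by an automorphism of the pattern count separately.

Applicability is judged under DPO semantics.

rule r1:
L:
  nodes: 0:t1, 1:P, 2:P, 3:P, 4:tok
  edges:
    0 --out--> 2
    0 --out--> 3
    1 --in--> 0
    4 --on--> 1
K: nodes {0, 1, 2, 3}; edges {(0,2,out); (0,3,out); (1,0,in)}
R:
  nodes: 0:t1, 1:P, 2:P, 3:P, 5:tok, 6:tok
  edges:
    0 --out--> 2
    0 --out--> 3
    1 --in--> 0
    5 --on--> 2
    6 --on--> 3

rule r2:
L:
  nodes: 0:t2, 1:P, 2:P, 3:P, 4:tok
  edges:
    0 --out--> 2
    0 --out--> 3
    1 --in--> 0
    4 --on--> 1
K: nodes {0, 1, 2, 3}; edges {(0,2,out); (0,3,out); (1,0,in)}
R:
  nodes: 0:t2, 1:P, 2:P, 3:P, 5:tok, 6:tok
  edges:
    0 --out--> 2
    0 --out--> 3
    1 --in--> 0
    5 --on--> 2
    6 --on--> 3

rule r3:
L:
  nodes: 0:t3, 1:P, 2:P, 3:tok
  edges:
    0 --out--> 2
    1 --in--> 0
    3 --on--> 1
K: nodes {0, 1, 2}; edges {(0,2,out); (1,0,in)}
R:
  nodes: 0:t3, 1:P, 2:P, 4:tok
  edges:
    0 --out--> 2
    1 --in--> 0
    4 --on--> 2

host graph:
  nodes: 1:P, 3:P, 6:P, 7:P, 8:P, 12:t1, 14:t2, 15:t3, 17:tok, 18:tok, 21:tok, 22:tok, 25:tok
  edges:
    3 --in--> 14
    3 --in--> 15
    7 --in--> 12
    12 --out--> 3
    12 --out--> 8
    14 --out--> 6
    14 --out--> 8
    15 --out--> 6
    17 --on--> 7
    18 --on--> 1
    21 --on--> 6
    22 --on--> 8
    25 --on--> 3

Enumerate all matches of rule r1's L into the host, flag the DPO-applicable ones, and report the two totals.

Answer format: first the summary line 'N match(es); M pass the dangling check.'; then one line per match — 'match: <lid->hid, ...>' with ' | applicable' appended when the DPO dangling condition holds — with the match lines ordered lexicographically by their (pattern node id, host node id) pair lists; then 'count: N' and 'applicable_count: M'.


2 match(es); 2 pass the dangling check.
match: 0->12, 1->7, 2->3, 3->8, 4->17 | applicable
match: 0->12, 1->7, 2->8, 3->3, 4->17 | applicable
count: 2
applicable_count: 2


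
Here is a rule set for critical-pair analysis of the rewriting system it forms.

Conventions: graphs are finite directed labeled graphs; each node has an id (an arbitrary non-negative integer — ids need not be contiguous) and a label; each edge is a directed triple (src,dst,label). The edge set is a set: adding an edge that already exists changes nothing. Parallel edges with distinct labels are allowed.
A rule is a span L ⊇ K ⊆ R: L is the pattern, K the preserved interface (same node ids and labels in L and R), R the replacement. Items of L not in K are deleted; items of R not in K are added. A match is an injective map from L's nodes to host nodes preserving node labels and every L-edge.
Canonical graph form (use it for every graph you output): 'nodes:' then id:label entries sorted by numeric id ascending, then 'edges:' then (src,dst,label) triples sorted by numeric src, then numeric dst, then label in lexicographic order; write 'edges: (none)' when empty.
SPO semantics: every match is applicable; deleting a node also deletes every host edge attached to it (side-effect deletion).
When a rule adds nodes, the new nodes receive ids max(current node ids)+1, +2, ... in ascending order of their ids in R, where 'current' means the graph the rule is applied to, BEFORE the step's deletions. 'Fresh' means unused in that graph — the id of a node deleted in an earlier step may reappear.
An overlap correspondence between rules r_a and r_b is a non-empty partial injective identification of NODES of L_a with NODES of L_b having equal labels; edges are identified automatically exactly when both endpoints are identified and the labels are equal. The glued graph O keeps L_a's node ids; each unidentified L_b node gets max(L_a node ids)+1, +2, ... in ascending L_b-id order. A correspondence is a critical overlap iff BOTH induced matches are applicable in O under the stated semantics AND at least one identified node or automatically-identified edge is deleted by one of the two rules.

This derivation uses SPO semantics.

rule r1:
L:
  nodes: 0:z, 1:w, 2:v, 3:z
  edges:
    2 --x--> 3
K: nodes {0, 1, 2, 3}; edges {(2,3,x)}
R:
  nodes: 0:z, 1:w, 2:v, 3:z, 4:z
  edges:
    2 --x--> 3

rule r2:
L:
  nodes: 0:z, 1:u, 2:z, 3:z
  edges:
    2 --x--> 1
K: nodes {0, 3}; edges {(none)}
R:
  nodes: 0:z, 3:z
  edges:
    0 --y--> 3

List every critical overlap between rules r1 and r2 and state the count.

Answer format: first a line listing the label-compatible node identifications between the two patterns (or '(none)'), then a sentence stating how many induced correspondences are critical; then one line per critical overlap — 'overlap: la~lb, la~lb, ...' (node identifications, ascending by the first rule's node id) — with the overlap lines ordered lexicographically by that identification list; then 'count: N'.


label-compatible node identifications between L(r1) and L(r2): 0~0, 0~2, 0~3, 3~0, 3~2, 3~3
6 of the induced correspondences are critical overlaps of r1 and r2.
overlap: 0~0, 3~2
overlap: 0~2
overlap: 0~2, 3~0
overlap: 0~2, 3~3
overlap: 0~3, 3~2
overlap: 3~2
count: 6


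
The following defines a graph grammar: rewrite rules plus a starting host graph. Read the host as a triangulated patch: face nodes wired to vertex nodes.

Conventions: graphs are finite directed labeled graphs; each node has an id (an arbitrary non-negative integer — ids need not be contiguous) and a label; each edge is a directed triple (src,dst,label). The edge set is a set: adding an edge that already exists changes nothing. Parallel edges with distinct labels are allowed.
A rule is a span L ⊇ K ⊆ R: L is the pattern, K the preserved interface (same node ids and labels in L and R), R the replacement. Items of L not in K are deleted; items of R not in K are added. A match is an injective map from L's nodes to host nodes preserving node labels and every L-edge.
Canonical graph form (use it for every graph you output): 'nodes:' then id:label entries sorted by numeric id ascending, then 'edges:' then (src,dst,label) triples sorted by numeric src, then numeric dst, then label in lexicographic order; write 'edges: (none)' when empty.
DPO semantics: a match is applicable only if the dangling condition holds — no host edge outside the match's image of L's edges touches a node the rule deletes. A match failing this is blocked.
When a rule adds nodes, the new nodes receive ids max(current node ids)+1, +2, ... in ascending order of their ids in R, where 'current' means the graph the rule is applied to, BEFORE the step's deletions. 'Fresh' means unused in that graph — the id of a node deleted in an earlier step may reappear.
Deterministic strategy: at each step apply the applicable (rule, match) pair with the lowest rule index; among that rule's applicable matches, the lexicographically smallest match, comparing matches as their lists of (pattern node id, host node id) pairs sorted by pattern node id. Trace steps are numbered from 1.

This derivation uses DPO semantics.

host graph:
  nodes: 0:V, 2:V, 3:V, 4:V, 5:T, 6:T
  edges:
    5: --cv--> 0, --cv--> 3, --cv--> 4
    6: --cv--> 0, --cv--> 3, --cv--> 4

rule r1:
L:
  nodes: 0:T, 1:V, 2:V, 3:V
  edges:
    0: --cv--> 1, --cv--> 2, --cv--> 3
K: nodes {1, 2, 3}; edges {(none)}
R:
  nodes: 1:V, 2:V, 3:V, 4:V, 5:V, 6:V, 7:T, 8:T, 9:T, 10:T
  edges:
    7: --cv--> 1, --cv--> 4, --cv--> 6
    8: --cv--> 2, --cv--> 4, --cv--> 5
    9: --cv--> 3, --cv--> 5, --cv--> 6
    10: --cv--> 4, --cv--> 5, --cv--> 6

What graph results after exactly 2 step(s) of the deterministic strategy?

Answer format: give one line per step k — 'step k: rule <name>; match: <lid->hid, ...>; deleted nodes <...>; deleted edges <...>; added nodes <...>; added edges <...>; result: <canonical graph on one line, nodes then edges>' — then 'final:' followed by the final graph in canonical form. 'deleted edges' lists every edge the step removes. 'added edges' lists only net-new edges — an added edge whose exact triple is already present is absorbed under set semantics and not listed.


step 1: rule r1; match: 0->5, 1->0, 2->3, 3->4; deleted nodes 5; deleted edges (5,0,cv); (5,3,cv); (5,4,cv); added nodes 7, 8, 9, 10, 11, 12, 13; added edges (10,0,cv); (10,7,cv); (10,9,cv); (11,3,cv); (11,7,cv); (11,8,cv); (12,4,cv); (12,8,cv); (12,9,cv); (13,7,cv); (13,8,cv); (13,9,cv); result: nodes: 0:V, 2:V, 3:V, 4:V, 6:T, 7:V, 8:V, 9:V, 10:T, 11:T, 12:T, 13:T edges: (6,0,cv); (6,3,cv); (6,4,cv); (10,0,cv); (10,7,cv); (10,9,cv); (11,3,cv); (11,7,cv); (11,8,cv); (12,4,cv); (12,8,cv); (12,9,cv); (13,7,cv); (13,8,cv); (13,9,cv)
step 2: rule r1; match: 0->6, 1->0, 2->3, 3->4; deleted nodes 6; deleted edges (6,0,cv); (6,3,cv); (6,4,cv); added nodes 14, 15, 16, 17, 18, 19, 20; added edges (17,0,cv); (17,14,cv); (17,16,cv); (18,3,cv); (18,14,cv); (18,15,cv); (19,4,cv); (19,15,cv); (19,16,cv); (20,14,cv); (20,15,cv); (20,16,cv); result: nodes: 0:V, 2:V, 3:V, 4:V, 7:V, 8:V, 9:V, 10:T, 11:T, 12:T, 13:T, 14:V, 15:V, 16:V, 17:T, 18:T, 19:T, 20:T edges: (10,0,cv); (10,7,cv); (10,9,cv); (11,3,cv); (11,7,cv); (11,8,cv); (12,4,cv); (12,8,cv); (12,9,cv); (13,7,cv); (13,8,cv); (13,9,cv); (17,0,cv); (17,14,cv); (17,16,cv); (18,3,cv); (18,14,cv); (18,15,cv); (19,4,cv); (19,15,cv); (19,16,cv); (20,14,cv); (20,15,cv); (20,16,cv)
final:
nodes: 0:V, 2:V, 3:V, 4:V, 7:V, 8:V, 9:V, 10:T, 11:T, 12:T, 13:T, 14:V, 15:V, 16:V, 17:T, 18:T, 19:T, 20:T
edges: (10,0,cv); (10,7,cv); (10,9,cv); (11,3,cv); (11,7,cv); (11,8,cv); (12,4,cv); (12,8,cv); (12,9,cv); (13,7,cv); (13,8,cv); (13,9,cv); (17,0,cv); (17,14,cv); (17,16,cv); (18,3,cv); (18,14,cv); (18,15,cv); (19,4,cv); (19,15,cv); (19,16,cv); (20,14,cv); (20,15,cv); (20,16,cv)


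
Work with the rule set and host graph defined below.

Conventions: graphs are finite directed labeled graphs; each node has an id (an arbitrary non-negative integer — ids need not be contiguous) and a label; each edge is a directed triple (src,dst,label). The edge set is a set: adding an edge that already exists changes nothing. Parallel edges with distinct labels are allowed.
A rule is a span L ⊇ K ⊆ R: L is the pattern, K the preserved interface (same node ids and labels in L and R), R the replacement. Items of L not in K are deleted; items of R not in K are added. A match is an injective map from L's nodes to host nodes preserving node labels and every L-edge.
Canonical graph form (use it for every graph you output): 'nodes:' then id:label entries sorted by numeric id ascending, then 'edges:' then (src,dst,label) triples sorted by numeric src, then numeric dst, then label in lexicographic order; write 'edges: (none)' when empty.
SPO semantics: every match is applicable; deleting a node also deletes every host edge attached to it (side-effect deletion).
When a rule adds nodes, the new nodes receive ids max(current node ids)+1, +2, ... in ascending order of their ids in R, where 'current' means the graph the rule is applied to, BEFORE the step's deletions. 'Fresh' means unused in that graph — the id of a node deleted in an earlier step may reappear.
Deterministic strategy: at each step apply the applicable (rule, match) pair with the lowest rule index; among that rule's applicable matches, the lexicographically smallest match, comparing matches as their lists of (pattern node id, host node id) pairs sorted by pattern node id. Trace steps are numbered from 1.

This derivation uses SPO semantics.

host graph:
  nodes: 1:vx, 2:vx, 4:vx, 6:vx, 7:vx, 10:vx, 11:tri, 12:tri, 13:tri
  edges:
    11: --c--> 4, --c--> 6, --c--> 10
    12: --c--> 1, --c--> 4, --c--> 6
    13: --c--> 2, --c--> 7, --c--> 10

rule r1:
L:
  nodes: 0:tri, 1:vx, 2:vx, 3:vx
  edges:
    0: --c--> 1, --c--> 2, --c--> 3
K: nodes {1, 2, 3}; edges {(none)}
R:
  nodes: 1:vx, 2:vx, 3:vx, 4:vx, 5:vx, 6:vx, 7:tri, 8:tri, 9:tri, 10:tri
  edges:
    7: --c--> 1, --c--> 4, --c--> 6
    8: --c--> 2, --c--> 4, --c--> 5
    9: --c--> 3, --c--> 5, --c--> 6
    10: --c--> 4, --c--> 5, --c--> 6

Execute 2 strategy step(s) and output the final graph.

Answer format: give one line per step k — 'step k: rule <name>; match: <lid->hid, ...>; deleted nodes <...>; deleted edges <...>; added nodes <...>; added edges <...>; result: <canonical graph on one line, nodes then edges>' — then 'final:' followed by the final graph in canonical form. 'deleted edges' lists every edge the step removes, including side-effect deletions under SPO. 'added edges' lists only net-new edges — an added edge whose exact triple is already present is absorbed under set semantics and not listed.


step 1: rule r1; match: 0->11, 1->4, 2->6, 3->10; deleted nodes 11; deleted edges (11,4,c); (11,6,c); (11,10,c); added nodes 14, 15, 16, 17, 18, 19, 20; added edges (17,4,c); (17,14,c); (17,16,c); (18,6,c); (18,14,c); (18,15,c); (19,10,c); (19,15,c); (19,16,c); (20,14,c); (20,15,c); (20,16,c); result: nodes: 1:vx, 2:vx, 4:vx, 6:vx, 7:vx, 10:vx, 12:tri, 13:tri, 14:vx, 15:vx, 16:vx, 17:tri, 18:tri, 19:tri, 20:tri edges: (12,1,c); (12,4,c); (12,6,c); (13,2,c); (13,7,c); (13,10,c); (17,4,c); (17,14,c); (17,16,c); (18,6,c); (18,14,c); (18,15,c); (19,10,c); (19,15,c); (19,16,c); (20,14,c); (20,15,c); (20,16,c)
step 2: rule r1; match: 0->12, 1->1, 2->4, 3->6; deleted nodes 12; deleted edges (12,1,c); (12,4,c); (12,6,c); added nodes 21, 22, 23, 24, 25, 26, 27; added edges (24,1,c); (24,21,c); (24,23,c); (25,4,c); (25,21,c); (25,22,c); (26,6,c); (26,22,c); (26,23,c); (27,21,c); (27,22,c); (27,23,c); result: nodes: 1:vx, 2:vx, 4:vx, 6:vx, 7:vx, 10:vx, 13:tri, 14:vx, 15:vx, 16:vx, 17:tri, 18:tri, 19:tri, 20:tri, 21:vx, 22:vx, 23:vx, 24:tri, 25:tri, 26:tri, 27:tri edges: (13,2,c); (13,7,c); (13,10,c); (17,4,c); (17,14,c); (17,16,c); (18,6,c); (18,14,c); (18,15,c); (19,10,c); (19,15,c); (19,16,c); (20,14,c); (20,15,c); (20,16,c); (24,1,c); (24,21,c); (24,23,c); (25,4,c); (25,21,c); (25,22,c); (26,6,c); (26,22,c); (26,23,c); (27,21,c); (27,22,c); (27,23,c)
final:
nodes: 1:vx, 2:vx, 4:vx, 6:vx, 7:vx, 10:vx, 13:tri, 14:vx, 15:vx, 16:vx, 17:tri, 18:tri, 19:tri, 20:tri, 21:vx, 22:vx, 23:vx, 24:tri, 25:tri, 26:tri, 27:tri
edges: (13,2,c); (13,7,c); (13,10,c); (17,4,c); (17,14,c); (17,16,c); (18,6,c); (18,14,c); (18,15,c); (19,10,c); (19,15,c); (19,16,c); (20,14,c); (20,15,c); (20,16,c); (24,1,c); (24,21,c); (24,23,c); (25,4,c); (25,21,c); (25,22,c); (26,6,c); (26,22,c); (26,23,c); (27,21,c); (27,22,c); (27,23,c)


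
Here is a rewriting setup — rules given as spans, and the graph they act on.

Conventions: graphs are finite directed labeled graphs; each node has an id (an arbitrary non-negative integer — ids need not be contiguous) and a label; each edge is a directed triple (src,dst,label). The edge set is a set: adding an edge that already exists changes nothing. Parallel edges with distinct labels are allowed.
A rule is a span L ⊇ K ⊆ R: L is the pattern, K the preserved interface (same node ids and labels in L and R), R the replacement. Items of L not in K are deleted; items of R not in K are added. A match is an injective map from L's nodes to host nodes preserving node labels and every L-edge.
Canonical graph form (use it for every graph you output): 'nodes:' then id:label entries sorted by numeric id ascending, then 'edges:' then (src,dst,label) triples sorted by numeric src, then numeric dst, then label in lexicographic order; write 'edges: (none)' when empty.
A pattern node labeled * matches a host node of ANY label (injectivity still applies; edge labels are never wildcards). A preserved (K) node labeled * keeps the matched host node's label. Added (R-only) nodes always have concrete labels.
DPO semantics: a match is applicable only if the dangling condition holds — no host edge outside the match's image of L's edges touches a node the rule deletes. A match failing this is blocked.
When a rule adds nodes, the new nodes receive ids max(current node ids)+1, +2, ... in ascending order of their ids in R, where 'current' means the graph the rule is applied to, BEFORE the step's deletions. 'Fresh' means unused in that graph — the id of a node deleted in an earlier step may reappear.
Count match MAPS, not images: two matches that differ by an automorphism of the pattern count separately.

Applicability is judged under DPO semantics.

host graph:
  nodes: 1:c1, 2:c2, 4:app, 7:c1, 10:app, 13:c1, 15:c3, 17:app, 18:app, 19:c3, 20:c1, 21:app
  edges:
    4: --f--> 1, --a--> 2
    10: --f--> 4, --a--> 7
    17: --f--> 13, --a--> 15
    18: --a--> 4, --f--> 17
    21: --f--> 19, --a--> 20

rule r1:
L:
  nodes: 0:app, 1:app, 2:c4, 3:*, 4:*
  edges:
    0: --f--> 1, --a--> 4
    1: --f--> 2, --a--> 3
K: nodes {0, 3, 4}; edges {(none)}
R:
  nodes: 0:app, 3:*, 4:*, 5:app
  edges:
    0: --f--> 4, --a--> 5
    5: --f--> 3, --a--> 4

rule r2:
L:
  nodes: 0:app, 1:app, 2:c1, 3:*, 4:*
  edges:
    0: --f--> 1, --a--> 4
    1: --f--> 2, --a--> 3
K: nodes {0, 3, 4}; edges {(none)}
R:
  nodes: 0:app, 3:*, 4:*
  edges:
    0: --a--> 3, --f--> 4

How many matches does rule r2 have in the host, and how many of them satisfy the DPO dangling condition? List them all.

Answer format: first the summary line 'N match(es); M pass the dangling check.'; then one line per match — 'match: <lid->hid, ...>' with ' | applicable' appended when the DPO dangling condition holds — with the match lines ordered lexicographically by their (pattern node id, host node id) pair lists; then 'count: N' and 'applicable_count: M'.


2 match(es); 1 pass the dangling check.
match: 0->10, 1->4, 2->1, 3->2, 4->7
match: 0->18, 1->17, 2->13, 3->15, 4->4 | applicable
count: 2
applicable_count: 1
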